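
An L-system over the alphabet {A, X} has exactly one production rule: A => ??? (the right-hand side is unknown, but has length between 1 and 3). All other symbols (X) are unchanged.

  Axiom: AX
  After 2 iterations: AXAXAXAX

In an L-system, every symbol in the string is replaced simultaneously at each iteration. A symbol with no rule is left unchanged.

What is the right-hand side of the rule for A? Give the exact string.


Trying A => AXA:
  Step 0: AX
  Step 1: AXAX
  Step 2: AXAXAXAX
Matches the given result.

Answer: AXA


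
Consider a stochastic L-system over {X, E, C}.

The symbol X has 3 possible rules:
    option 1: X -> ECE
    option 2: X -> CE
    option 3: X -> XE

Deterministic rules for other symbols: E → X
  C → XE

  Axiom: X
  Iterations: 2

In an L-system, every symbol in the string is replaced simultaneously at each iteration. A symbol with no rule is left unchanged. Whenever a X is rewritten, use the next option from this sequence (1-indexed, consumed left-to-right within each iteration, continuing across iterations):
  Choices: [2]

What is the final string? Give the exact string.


Step 0: X
Step 1: CE  (used choices [2])
Step 2: XEX  (used choices [])

Answer: XEX


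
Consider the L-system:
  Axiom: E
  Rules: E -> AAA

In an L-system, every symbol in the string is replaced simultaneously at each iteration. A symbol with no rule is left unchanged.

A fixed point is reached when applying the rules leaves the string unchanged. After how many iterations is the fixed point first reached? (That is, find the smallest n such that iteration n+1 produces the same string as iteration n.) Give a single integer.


Step 0: E
Step 1: AAA
Step 2: AAA  (unchanged — fixed point at step 1)

Answer: 1


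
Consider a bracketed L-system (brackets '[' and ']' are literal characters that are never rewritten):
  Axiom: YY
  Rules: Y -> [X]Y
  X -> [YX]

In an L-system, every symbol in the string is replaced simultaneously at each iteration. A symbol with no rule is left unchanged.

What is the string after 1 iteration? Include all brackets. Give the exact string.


Answer: [X]Y[X]Y

Derivation:
Step 0: YY
Step 1: [X]Y[X]Y


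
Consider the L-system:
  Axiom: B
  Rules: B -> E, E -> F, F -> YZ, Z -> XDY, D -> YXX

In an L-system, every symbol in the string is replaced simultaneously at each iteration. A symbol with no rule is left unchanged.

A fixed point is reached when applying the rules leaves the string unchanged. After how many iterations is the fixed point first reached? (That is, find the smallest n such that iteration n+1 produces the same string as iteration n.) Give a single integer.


Step 0: B
Step 1: E
Step 2: F
Step 3: YZ
Step 4: YXDY
Step 5: YXYXXY
Step 6: YXYXXY  (unchanged — fixed point at step 5)

Answer: 5


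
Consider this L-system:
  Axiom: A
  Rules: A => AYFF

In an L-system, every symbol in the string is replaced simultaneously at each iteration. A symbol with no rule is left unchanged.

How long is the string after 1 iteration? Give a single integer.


Step 0: length = 1
Step 1: length = 4

Answer: 4


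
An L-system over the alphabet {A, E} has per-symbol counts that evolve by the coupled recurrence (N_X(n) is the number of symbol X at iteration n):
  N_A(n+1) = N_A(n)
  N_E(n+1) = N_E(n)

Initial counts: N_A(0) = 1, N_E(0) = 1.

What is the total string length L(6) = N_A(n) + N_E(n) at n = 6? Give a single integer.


Answer: 2

Derivation:
Step 0: N_A=1, N_E=1, L=2
Step 1: N_A=1, N_E=1, L=2
Step 2: N_A=1, N_E=1, L=2
Step 3: N_A=1, N_E=1, L=2
Step 4: N_A=1, N_E=1, L=2
Step 5: N_A=1, N_E=1, L=2
Step 6: N_A=1, N_E=1, L=2


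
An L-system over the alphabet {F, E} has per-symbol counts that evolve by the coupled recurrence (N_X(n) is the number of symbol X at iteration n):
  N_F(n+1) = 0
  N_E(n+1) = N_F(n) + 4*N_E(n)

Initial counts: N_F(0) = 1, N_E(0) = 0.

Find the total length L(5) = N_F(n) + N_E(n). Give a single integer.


Answer: 256

Derivation:
Step 0: N_F=1, N_E=0, L=1
Step 1: N_F=0, N_E=1, L=1
Step 2: N_F=0, N_E=4, L=4
Step 3: N_F=0, N_E=16, L=16
Step 4: N_F=0, N_E=64, L=64
Step 5: N_F=0, N_E=256, L=256


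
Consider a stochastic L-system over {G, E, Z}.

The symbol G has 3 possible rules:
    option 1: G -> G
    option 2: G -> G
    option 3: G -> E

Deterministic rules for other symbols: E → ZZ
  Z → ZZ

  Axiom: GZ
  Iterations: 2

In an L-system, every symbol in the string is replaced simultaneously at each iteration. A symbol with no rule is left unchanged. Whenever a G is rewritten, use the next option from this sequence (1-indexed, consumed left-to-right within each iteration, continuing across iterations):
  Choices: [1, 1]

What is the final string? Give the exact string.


Answer: GZZZZ

Derivation:
Step 0: GZ
Step 1: GZZ  (used choices [1])
Step 2: GZZZZ  (used choices [1])


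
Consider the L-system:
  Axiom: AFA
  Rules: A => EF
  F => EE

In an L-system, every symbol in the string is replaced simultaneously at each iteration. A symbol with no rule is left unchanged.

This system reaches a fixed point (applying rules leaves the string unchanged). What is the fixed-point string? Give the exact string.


Step 0: AFA
Step 1: EFEEEF
Step 2: EEEEEEEE
Step 3: EEEEEEEE  (unchanged — fixed point at step 2)

Answer: EEEEEEEE


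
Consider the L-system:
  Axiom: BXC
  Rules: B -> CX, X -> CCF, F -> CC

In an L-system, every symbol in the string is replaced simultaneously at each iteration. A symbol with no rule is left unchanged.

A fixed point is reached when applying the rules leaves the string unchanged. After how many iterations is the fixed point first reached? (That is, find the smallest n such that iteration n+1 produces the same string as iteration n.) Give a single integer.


Step 0: BXC
Step 1: CXCCFC
Step 2: CCCFCCCCC
Step 3: CCCCCCCCCC
Step 4: CCCCCCCCCC  (unchanged — fixed point at step 3)

Answer: 3


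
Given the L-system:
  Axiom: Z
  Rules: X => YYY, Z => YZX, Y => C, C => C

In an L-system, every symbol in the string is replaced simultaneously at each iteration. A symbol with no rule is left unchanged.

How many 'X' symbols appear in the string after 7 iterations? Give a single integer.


Step 0: Z  (0 'X')
Step 1: YZX  (1 'X')
Step 2: CYZXYYY  (1 'X')
Step 3: CCYZXYYYCCC  (1 'X')
Step 4: CCCYZXYYYCCCCCC  (1 'X')
Step 5: CCCCYZXYYYCCCCCCCCC  (1 'X')
Step 6: CCCCCYZXYYYCCCCCCCCCCCC  (1 'X')
Step 7: CCCCCCYZXYYYCCCCCCCCCCCCCCC  (1 'X')

Answer: 1


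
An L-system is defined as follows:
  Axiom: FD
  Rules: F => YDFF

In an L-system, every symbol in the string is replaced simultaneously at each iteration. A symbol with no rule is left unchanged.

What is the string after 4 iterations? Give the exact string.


Answer: YDYDYDYDFFYDFFYDYDFFYDFFYDYDYDFFYDFFYDYDFFYDFFD

Derivation:
Step 0: FD
Step 1: YDFFD
Step 2: YDYDFFYDFFD
Step 3: YDYDYDFFYDFFYDYDFFYDFFD
Step 4: YDYDYDYDFFYDFFYDYDFFYDFFYDYDYDFFYDFFYDYDFFYDFFD


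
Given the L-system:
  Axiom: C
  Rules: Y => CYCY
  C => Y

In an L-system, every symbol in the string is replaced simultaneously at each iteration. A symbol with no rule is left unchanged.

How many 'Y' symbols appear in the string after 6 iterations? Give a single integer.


Step 0: C  (0 'Y')
Step 1: Y  (1 'Y')
Step 2: CYCY  (2 'Y')
Step 3: YCYCYYCYCY  (6 'Y')
Step 4: CYCYYCYCYYCYCYCYCYYCYCYYCYCY  (16 'Y')
Step 5: YCYCYYCYCYCYCYYCYCYYCYCYCYCYYCYCYYCYCYYCYCYYCYCYCYCYYCYCYYCYCYCYCYYCYCYYCYCY  (44 'Y')
Step 6: CYCYYCYCYYCYCYCYCYYCYCYYCYCYYCYCYYCYCYCYCYYCYCYYCYCYCYCYYCYCYYCYCYYCYCYYCYCYCYCYYCYCYYCYCYCYCYYCYCYYCYCYCYCYYCYCYYCYCYCYCYYCYCYYCYCYYCYCYYCYCYCYCYYCYCYYCYCYCYCYYCYCYYCYCYYCYCYYCYCYCYCYYCYCYYCYCYCYCYYCYCYYCYCY  (120 'Y')

Answer: 120


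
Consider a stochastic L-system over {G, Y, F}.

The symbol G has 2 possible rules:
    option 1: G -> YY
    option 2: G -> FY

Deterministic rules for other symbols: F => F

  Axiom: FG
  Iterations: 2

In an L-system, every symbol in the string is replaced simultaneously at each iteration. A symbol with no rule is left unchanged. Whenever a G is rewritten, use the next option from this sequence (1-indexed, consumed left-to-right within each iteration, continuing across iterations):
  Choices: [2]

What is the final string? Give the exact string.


Answer: FFY

Derivation:
Step 0: FG
Step 1: FFY  (used choices [2])
Step 2: FFY  (used choices [])


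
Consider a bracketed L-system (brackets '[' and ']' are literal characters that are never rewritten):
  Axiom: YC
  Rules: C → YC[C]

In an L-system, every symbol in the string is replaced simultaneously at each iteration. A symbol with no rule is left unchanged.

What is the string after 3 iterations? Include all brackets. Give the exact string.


Step 0: YC
Step 1: YYC[C]
Step 2: YYYC[C][YC[C]]
Step 3: YYYYC[C][YC[C]][YYC[C][YC[C]]]

Answer: YYYYC[C][YC[C]][YYC[C][YC[C]]]


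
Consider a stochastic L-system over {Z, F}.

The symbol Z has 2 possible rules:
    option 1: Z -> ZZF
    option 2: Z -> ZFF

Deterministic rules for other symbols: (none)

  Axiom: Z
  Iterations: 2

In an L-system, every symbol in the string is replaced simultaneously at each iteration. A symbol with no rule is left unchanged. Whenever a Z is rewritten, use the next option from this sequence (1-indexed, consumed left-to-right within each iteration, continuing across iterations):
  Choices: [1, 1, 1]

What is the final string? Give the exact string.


Answer: ZZFZZFF

Derivation:
Step 0: Z
Step 1: ZZF  (used choices [1])
Step 2: ZZFZZFF  (used choices [1, 1])


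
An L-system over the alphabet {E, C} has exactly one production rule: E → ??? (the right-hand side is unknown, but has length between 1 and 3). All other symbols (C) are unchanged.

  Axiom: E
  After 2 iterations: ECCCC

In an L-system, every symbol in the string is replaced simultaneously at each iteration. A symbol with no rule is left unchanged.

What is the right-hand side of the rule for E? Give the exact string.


Trying E → ECC:
  Step 0: E
  Step 1: ECC
  Step 2: ECCCC
Matches the given result.

Answer: ECC


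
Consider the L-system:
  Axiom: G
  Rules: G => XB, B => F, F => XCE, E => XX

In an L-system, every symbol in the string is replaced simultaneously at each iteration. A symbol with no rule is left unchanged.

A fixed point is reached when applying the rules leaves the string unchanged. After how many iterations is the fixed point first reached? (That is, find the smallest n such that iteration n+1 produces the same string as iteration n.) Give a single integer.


Answer: 4

Derivation:
Step 0: G
Step 1: XB
Step 2: XF
Step 3: XXCE
Step 4: XXCXX
Step 5: XXCXX  (unchanged — fixed point at step 4)


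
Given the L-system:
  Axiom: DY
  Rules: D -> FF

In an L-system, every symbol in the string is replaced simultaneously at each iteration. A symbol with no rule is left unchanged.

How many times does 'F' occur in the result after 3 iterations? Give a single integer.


Answer: 2

Derivation:
Step 0: DY  (0 'F')
Step 1: FFY  (2 'F')
Step 2: FFY  (2 'F')
Step 3: FFY  (2 'F')


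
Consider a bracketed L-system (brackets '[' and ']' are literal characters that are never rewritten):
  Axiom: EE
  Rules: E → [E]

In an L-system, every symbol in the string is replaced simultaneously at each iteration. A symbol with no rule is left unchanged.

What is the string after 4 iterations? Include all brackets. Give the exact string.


Answer: [[[[E]]]][[[[E]]]]

Derivation:
Step 0: EE
Step 1: [E][E]
Step 2: [[E]][[E]]
Step 3: [[[E]]][[[E]]]
Step 4: [[[[E]]]][[[[E]]]]


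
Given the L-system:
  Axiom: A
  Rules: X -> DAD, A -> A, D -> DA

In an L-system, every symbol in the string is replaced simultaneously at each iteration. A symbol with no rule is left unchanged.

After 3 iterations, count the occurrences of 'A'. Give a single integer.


Step 0: A  (1 'A')
Step 1: A  (1 'A')
Step 2: A  (1 'A')
Step 3: A  (1 'A')

Answer: 1


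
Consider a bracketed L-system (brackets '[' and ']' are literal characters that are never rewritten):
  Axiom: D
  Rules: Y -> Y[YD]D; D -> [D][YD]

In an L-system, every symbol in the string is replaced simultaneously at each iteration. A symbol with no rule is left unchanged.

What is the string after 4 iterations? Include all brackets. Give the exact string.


Step 0: D
Step 1: [D][YD]
Step 2: [[D][YD]][Y[YD]D[D][YD]]
Step 3: [[[D][YD]][Y[YD]D[D][YD]]][Y[YD]D[Y[YD]D[D][YD]][D][YD][[D][YD]][Y[YD]D[D][YD]]]
Step 4: [[[[D][YD]][Y[YD]D[D][YD]]][Y[YD]D[Y[YD]D[D][YD]][D][YD][[D][YD]][Y[YD]D[D][YD]]]][Y[YD]D[Y[YD]D[D][YD]][D][YD][Y[YD]D[Y[YD]D[D][YD]][D][YD][[D][YD]][Y[YD]D[D][YD]]][[D][YD]][Y[YD]D[D][YD]][[[D][YD]][Y[YD]D[D][YD]]][Y[YD]D[Y[YD]D[D][YD]][D][YD][[D][YD]][Y[YD]D[D][YD]]]]

Answer: [[[[D][YD]][Y[YD]D[D][YD]]][Y[YD]D[Y[YD]D[D][YD]][D][YD][[D][YD]][Y[YD]D[D][YD]]]][Y[YD]D[Y[YD]D[D][YD]][D][YD][Y[YD]D[Y[YD]D[D][YD]][D][YD][[D][YD]][Y[YD]D[D][YD]]][[D][YD]][Y[YD]D[D][YD]][[[D][YD]][Y[YD]D[D][YD]]][Y[YD]D[Y[YD]D[D][YD]][D][YD][[D][YD]][Y[YD]D[D][YD]]]]


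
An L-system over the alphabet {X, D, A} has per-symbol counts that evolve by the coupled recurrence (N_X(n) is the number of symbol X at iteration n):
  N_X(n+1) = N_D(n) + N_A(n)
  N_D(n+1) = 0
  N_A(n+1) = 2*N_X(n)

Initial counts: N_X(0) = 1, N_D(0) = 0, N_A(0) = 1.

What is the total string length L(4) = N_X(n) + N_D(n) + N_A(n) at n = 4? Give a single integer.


Answer: 8

Derivation:
Step 0: N_X=1, N_D=0, N_A=1, L=2
Step 1: N_X=1, N_D=0, N_A=2, L=3
Step 2: N_X=2, N_D=0, N_A=2, L=4
Step 3: N_X=2, N_D=0, N_A=4, L=6
Step 4: N_X=4, N_D=0, N_A=4, L=8


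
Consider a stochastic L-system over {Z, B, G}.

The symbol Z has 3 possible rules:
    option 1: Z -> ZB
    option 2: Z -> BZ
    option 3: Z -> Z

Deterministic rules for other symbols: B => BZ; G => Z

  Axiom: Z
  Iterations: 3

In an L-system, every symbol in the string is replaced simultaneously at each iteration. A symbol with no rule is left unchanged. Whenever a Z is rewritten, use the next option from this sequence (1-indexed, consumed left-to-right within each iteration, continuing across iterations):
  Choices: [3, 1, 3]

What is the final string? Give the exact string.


Answer: ZBZ

Derivation:
Step 0: Z
Step 1: Z  (used choices [3])
Step 2: ZB  (used choices [1])
Step 3: ZBZ  (used choices [3])


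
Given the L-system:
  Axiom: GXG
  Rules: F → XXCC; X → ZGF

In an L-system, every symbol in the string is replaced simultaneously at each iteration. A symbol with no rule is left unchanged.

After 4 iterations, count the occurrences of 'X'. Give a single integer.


Answer: 4

Derivation:
Step 0: GXG  (1 'X')
Step 1: GZGFG  (0 'X')
Step 2: GZGXXCCG  (2 'X')
Step 3: GZGZGFZGFCCG  (0 'X')
Step 4: GZGZGXXCCZGXXCCCCG  (4 'X')


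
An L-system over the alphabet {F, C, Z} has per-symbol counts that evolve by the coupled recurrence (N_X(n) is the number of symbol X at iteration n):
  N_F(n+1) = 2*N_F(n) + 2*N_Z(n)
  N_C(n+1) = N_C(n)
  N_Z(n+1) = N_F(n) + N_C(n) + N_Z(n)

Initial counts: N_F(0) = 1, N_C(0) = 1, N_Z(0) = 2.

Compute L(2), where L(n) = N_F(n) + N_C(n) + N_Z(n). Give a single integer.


Answer: 32

Derivation:
Step 0: N_F=1, N_C=1, N_Z=2, L=4
Step 1: N_F=6, N_C=1, N_Z=4, L=11
Step 2: N_F=20, N_C=1, N_Z=11, L=32


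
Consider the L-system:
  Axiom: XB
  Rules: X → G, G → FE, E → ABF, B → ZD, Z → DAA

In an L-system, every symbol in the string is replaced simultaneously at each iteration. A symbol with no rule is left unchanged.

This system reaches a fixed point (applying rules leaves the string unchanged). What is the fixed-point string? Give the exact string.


Step 0: XB
Step 1: GZD
Step 2: FEDAAD
Step 3: FABFDAAD
Step 4: FAZDFDAAD
Step 5: FADAADFDAAD
Step 6: FADAADFDAAD  (unchanged — fixed point at step 5)

Answer: FADAADFDAAD


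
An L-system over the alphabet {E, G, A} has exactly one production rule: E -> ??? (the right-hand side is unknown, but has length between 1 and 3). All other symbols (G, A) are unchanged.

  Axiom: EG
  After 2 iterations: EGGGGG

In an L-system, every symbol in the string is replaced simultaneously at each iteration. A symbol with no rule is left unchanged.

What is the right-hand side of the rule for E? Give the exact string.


Answer: EGG

Derivation:
Trying E -> EGG:
  Step 0: EG
  Step 1: EGGG
  Step 2: EGGGGG
Matches the given result.


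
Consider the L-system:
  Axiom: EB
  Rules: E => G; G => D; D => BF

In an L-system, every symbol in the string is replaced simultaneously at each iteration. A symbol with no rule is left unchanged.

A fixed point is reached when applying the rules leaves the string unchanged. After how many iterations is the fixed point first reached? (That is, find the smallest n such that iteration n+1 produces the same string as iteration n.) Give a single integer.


Step 0: EB
Step 1: GB
Step 2: DB
Step 3: BFB
Step 4: BFB  (unchanged — fixed point at step 3)

Answer: 3


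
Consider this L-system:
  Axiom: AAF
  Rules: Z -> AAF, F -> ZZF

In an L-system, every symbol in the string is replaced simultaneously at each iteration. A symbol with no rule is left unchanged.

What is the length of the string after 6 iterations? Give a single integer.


Answer: 171

Derivation:
Step 0: length = 3
Step 1: length = 5
Step 2: length = 11
Step 3: length = 21
Step 4: length = 43
Step 5: length = 85
Step 6: length = 171


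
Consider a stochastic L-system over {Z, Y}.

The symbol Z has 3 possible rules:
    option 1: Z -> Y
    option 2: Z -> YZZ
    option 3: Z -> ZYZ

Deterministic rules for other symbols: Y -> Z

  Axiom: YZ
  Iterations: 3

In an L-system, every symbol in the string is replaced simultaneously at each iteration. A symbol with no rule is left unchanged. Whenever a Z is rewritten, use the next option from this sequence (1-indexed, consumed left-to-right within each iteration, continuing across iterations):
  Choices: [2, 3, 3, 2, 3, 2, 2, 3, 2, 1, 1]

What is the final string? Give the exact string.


Step 0: YZ
Step 1: ZYZZ  (used choices [2])
Step 2: ZYZZZYZYZZ  (used choices [3, 3, 2])
Step 3: ZYZZYZZYZZZYZZYZZZYY  (used choices [3, 2, 2, 3, 2, 1, 1])

Answer: ZYZZYZZYZZZYZZYZZZYY


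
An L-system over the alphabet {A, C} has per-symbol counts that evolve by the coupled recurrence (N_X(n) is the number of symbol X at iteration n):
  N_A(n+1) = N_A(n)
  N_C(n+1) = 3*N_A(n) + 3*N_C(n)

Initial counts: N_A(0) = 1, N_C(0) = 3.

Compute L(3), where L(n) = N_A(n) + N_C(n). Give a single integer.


Step 0: N_A=1, N_C=3, L=4
Step 1: N_A=1, N_C=12, L=13
Step 2: N_A=1, N_C=39, L=40
Step 3: N_A=1, N_C=120, L=121

Answer: 121


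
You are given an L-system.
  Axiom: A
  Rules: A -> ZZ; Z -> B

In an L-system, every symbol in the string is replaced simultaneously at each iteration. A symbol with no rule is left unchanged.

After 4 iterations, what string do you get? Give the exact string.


Step 0: A
Step 1: ZZ
Step 2: BB
Step 3: BB
Step 4: BB

Answer: BB


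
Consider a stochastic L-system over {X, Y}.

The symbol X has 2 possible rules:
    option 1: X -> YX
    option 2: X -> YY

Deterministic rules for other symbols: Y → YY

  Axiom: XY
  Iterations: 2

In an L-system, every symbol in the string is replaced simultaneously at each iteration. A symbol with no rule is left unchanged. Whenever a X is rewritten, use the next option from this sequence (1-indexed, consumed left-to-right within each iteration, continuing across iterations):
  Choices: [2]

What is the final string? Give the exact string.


Answer: YYYYYYYY

Derivation:
Step 0: XY
Step 1: YYYY  (used choices [2])
Step 2: YYYYYYYY  (used choices [])


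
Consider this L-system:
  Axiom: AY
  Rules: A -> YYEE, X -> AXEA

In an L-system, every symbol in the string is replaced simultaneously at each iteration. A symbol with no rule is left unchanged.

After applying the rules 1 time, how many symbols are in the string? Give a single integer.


Step 0: length = 2
Step 1: length = 5

Answer: 5


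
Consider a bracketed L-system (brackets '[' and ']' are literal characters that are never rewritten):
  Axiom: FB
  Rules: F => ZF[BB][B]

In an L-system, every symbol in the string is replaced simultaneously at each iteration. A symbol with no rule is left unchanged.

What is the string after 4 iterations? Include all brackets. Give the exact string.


Answer: ZZZZF[BB][B][BB][B][BB][B][BB][B]B

Derivation:
Step 0: FB
Step 1: ZF[BB][B]B
Step 2: ZZF[BB][B][BB][B]B
Step 3: ZZZF[BB][B][BB][B][BB][B]B
Step 4: ZZZZF[BB][B][BB][B][BB][B][BB][B]B


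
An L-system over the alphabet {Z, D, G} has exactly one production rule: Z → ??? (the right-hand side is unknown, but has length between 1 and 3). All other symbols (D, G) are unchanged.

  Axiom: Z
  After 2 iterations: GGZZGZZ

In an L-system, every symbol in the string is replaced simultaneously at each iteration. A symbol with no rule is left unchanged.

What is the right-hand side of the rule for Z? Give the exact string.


Trying Z → GZZ:
  Step 0: Z
  Step 1: GZZ
  Step 2: GGZZGZZ
Matches the given result.

Answer: GZZ


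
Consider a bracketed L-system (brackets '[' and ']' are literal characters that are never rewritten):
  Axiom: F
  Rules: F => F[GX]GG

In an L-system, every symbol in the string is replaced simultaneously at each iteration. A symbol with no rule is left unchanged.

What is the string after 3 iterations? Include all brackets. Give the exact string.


Step 0: F
Step 1: F[GX]GG
Step 2: F[GX]GG[GX]GG
Step 3: F[GX]GG[GX]GG[GX]GG

Answer: F[GX]GG[GX]GG[GX]GG


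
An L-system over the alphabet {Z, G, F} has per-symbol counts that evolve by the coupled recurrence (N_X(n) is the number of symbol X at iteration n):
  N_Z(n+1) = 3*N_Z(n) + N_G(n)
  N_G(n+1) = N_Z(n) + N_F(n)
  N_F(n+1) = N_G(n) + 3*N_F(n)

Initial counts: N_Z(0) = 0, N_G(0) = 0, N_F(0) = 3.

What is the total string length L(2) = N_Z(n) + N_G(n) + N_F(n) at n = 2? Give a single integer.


Step 0: N_Z=0, N_G=0, N_F=3, L=3
Step 1: N_Z=0, N_G=3, N_F=9, L=12
Step 2: N_Z=3, N_G=9, N_F=30, L=42

Answer: 42


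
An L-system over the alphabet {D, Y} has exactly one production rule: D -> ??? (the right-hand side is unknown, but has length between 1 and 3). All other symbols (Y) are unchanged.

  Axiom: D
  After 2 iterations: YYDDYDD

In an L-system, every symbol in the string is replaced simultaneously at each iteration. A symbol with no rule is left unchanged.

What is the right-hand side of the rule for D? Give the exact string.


Answer: YDD

Derivation:
Trying D -> YDD:
  Step 0: D
  Step 1: YDD
  Step 2: YYDDYDD
Matches the given result.


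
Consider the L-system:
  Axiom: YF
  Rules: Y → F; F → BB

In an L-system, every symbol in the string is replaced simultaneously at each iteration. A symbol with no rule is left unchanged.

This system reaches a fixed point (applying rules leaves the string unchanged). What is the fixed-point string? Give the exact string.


Step 0: YF
Step 1: FBB
Step 2: BBBB
Step 3: BBBB  (unchanged — fixed point at step 2)

Answer: BBBB


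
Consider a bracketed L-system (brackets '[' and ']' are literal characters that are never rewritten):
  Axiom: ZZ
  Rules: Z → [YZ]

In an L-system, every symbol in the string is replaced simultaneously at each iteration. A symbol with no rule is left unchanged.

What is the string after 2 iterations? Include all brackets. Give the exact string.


Step 0: ZZ
Step 1: [YZ][YZ]
Step 2: [Y[YZ]][Y[YZ]]

Answer: [Y[YZ]][Y[YZ]]


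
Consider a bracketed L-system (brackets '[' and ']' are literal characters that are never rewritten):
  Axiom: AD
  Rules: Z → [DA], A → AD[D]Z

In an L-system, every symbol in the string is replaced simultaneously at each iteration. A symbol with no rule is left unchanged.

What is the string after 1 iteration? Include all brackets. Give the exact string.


Answer: AD[D]ZD

Derivation:
Step 0: AD
Step 1: AD[D]ZD


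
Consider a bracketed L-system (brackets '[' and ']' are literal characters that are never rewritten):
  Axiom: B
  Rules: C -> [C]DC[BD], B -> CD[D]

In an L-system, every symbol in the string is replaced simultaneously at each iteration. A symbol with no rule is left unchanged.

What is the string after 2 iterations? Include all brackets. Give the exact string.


Step 0: B
Step 1: CD[D]
Step 2: [C]DC[BD]D[D]

Answer: [C]DC[BD]D[D]


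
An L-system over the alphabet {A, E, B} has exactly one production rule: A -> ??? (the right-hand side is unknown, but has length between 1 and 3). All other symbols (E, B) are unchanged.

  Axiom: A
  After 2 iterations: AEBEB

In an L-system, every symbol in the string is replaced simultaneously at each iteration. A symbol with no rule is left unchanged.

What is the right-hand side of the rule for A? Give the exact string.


Answer: AEB

Derivation:
Trying A -> AEB:
  Step 0: A
  Step 1: AEB
  Step 2: AEBEB
Matches the given result.


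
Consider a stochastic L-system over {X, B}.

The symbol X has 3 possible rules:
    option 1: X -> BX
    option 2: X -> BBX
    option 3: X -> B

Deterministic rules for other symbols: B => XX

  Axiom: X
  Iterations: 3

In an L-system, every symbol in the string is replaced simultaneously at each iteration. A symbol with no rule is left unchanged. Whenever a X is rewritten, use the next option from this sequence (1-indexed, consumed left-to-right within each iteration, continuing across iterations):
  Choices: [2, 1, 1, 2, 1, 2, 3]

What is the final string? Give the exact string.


Answer: BXBBXBXBBXXXB

Derivation:
Step 0: X
Step 1: BBX  (used choices [2])
Step 2: XXXXBX  (used choices [1])
Step 3: BXBBXBXBBXXXB  (used choices [1, 2, 1, 2, 3])


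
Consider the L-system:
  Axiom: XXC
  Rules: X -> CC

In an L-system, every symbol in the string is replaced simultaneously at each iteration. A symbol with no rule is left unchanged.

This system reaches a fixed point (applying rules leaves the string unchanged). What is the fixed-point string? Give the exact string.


Step 0: XXC
Step 1: CCCCC
Step 2: CCCCC  (unchanged — fixed point at step 1)

Answer: CCCCC


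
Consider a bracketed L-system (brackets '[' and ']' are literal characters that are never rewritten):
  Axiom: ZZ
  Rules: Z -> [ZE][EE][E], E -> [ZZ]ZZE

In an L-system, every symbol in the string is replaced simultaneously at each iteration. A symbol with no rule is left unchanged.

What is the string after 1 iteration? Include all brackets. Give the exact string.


Answer: [ZE][EE][E][ZE][EE][E]

Derivation:
Step 0: ZZ
Step 1: [ZE][EE][E][ZE][EE][E]


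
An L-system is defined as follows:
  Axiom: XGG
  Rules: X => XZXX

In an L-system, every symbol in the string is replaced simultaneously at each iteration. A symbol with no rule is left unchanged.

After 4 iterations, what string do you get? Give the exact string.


Step 0: XGG
Step 1: XZXXGG
Step 2: XZXXZXZXXXZXXGG
Step 3: XZXXZXZXXXZXXZXZXXZXZXXXZXXXZXXZXZXXXZXXGG
Step 4: XZXXZXZXXXZXXZXZXXZXZXXXZXXXZXXZXZXXXZXXZXZXXZXZXXXZXXZXZXXZXZXXXZXXXZXXZXZXXXZXXXZXXZXZXXXZXXZXZXXZXZXXXZXXXZXXZXZXXXZXXGG

Answer: XZXXZXZXXXZXXZXZXXZXZXXXZXXXZXXZXZXXXZXXZXZXXZXZXXXZXXZXZXXZXZXXXZXXXZXXZXZXXXZXXXZXXZXZXXXZXXZXZXXZXZXXXZXXXZXXZXZXXXZXXGG


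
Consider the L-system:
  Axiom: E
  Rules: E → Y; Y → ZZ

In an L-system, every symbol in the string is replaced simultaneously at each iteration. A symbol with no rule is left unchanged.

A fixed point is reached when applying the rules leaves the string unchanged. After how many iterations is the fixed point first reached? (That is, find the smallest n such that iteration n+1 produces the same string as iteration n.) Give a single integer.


Answer: 2

Derivation:
Step 0: E
Step 1: Y
Step 2: ZZ
Step 3: ZZ  (unchanged — fixed point at step 2)


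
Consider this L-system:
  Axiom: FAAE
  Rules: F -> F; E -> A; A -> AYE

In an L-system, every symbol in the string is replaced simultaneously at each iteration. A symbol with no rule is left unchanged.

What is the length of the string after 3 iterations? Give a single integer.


Step 0: length = 4
Step 1: length = 8
Step 2: length = 14
Step 3: length = 24

Answer: 24


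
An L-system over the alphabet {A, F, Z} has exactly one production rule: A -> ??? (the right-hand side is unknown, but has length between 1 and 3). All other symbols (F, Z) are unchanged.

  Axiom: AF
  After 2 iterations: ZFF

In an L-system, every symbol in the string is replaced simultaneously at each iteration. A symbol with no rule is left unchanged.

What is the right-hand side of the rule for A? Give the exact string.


Trying A -> ZF:
  Step 0: AF
  Step 1: ZFF
  Step 2: ZFF
Matches the given result.

Answer: ZF


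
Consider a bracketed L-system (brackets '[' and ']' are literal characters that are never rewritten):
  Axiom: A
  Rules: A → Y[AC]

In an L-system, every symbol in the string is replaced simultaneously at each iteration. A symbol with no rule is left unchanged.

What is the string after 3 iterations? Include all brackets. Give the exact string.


Answer: Y[Y[Y[AC]C]C]

Derivation:
Step 0: A
Step 1: Y[AC]
Step 2: Y[Y[AC]C]
Step 3: Y[Y[Y[AC]C]C]


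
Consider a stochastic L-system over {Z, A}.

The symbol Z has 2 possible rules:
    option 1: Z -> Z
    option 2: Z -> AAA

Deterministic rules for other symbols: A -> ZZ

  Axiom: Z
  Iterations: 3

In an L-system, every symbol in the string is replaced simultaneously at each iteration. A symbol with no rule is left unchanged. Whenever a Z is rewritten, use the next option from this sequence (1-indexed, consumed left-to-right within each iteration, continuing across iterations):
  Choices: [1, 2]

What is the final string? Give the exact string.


Step 0: Z
Step 1: Z  (used choices [1])
Step 2: AAA  (used choices [2])
Step 3: ZZZZZZ  (used choices [])

Answer: ZZZZZZ


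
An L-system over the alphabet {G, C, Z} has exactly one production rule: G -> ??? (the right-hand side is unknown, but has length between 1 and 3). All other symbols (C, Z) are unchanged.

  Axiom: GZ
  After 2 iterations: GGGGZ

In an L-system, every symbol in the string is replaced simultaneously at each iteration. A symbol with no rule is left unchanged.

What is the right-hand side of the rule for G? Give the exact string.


Answer: GG

Derivation:
Trying G -> GG:
  Step 0: GZ
  Step 1: GGZ
  Step 2: GGGGZ
Matches the given result.


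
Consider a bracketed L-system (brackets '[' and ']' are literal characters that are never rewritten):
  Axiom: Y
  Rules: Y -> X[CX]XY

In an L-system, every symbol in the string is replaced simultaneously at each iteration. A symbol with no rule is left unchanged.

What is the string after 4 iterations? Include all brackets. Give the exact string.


Step 0: Y
Step 1: X[CX]XY
Step 2: X[CX]XX[CX]XY
Step 3: X[CX]XX[CX]XX[CX]XY
Step 4: X[CX]XX[CX]XX[CX]XX[CX]XY

Answer: X[CX]XX[CX]XX[CX]XX[CX]XY


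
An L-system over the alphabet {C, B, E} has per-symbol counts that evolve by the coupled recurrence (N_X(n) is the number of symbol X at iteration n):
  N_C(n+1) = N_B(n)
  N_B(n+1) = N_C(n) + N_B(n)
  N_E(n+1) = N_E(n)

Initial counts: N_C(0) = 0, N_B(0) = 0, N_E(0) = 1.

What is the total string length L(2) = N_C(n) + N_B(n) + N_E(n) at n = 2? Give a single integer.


Answer: 1

Derivation:
Step 0: N_C=0, N_B=0, N_E=1, L=1
Step 1: N_C=0, N_B=0, N_E=1, L=1
Step 2: N_C=0, N_B=0, N_E=1, L=1


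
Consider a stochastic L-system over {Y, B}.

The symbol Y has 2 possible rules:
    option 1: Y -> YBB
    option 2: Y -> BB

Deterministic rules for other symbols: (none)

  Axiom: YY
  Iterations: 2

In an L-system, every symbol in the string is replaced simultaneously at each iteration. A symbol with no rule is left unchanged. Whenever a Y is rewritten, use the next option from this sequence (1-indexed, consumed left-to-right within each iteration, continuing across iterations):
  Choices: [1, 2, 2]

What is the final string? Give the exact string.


Answer: BBBBBB

Derivation:
Step 0: YY
Step 1: YBBBB  (used choices [1, 2])
Step 2: BBBBBB  (used choices [2])


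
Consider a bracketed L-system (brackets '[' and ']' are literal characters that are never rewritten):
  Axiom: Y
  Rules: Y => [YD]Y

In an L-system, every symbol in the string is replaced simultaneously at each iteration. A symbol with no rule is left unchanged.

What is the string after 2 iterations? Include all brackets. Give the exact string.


Step 0: Y
Step 1: [YD]Y
Step 2: [[YD]YD][YD]Y

Answer: [[YD]YD][YD]Y


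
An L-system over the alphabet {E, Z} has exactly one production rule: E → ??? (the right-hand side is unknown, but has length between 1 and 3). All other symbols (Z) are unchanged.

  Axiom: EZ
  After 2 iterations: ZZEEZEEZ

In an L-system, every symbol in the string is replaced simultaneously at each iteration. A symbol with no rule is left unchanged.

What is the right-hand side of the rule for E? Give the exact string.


Answer: ZEE

Derivation:
Trying E → ZEE:
  Step 0: EZ
  Step 1: ZEEZ
  Step 2: ZZEEZEEZ
Matches the given result.


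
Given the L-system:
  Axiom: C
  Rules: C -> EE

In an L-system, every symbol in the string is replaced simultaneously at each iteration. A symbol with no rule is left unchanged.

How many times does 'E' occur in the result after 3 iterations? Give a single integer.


Step 0: C  (0 'E')
Step 1: EE  (2 'E')
Step 2: EE  (2 'E')
Step 3: EE  (2 'E')

Answer: 2


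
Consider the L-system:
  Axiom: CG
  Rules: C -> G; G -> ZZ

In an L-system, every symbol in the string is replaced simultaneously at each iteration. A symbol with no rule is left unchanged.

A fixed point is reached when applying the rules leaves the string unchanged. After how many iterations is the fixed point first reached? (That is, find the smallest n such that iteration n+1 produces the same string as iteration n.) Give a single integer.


Answer: 2

Derivation:
Step 0: CG
Step 1: GZZ
Step 2: ZZZZ
Step 3: ZZZZ  (unchanged — fixed point at step 2)


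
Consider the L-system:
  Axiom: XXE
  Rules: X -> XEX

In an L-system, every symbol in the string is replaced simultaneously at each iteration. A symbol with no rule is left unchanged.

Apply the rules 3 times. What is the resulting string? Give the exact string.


Answer: XEXEXEXEXEXEXEXXEXEXEXEXEXEXEXE

Derivation:
Step 0: XXE
Step 1: XEXXEXE
Step 2: XEXEXEXXEXEXEXE
Step 3: XEXEXEXEXEXEXEXXEXEXEXEXEXEXEXE


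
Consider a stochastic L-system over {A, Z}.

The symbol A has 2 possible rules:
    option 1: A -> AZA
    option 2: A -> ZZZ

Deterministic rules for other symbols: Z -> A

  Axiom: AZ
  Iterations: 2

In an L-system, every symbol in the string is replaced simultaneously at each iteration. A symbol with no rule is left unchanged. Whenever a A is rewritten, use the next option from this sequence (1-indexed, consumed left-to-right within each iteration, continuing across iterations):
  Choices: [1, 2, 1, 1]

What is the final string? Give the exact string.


Answer: ZZZAAZAAZA

Derivation:
Step 0: AZ
Step 1: AZAA  (used choices [1])
Step 2: ZZZAAZAAZA  (used choices [2, 1, 1])


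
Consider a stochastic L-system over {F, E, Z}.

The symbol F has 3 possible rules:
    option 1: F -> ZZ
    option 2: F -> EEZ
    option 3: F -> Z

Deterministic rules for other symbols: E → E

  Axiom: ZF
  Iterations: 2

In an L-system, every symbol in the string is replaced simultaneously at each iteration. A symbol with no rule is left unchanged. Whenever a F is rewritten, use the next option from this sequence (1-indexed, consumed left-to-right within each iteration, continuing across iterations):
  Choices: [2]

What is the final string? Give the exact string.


Answer: ZEEZ

Derivation:
Step 0: ZF
Step 1: ZEEZ  (used choices [2])
Step 2: ZEEZ  (used choices [])


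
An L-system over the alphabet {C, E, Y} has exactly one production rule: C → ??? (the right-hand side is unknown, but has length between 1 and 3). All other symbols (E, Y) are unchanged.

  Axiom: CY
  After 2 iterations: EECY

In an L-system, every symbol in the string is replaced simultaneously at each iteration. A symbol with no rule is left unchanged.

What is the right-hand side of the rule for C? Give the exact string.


Trying C → EC:
  Step 0: CY
  Step 1: ECY
  Step 2: EECY
Matches the given result.

Answer: EC


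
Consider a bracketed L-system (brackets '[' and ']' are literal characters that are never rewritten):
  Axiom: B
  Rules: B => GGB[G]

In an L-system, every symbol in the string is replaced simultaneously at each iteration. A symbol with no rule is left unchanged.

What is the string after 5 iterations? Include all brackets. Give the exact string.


Step 0: B
Step 1: GGB[G]
Step 2: GGGGB[G][G]
Step 3: GGGGGGB[G][G][G]
Step 4: GGGGGGGGB[G][G][G][G]
Step 5: GGGGGGGGGGB[G][G][G][G][G]

Answer: GGGGGGGGGGB[G][G][G][G][G]


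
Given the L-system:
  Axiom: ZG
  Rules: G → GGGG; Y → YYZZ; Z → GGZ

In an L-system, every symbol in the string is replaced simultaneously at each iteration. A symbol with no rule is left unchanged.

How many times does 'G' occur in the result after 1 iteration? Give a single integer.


Step 0: ZG  (1 'G')
Step 1: GGZGGGG  (6 'G')

Answer: 6


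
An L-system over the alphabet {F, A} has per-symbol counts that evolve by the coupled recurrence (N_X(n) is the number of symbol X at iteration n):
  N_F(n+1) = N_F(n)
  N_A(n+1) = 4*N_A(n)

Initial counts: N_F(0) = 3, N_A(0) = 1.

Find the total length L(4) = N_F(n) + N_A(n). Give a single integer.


Step 0: N_F=3, N_A=1, L=4
Step 1: N_F=3, N_A=4, L=7
Step 2: N_F=3, N_A=16, L=19
Step 3: N_F=3, N_A=64, L=67
Step 4: N_F=3, N_A=256, L=259

Answer: 259


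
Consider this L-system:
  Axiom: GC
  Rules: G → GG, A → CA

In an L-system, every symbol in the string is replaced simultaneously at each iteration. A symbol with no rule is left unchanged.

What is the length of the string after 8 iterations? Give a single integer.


Answer: 257

Derivation:
Step 0: length = 2
Step 1: length = 3
Step 2: length = 5
Step 3: length = 9
Step 4: length = 17
Step 5: length = 33
Step 6: length = 65
Step 7: length = 129
Step 8: length = 257


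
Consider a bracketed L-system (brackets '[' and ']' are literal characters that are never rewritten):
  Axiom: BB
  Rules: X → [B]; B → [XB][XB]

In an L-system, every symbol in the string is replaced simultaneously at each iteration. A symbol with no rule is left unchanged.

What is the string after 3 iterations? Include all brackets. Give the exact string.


Answer: [[[XB][XB]][[B][XB][XB]][[B][XB][XB]]][[[XB][XB]][[B][XB][XB]][[B][XB][XB]]][[[XB][XB]][[B][XB][XB]][[B][XB][XB]]][[[XB][XB]][[B][XB][XB]][[B][XB][XB]]]

Derivation:
Step 0: BB
Step 1: [XB][XB][XB][XB]
Step 2: [[B][XB][XB]][[B][XB][XB]][[B][XB][XB]][[B][XB][XB]]
Step 3: [[[XB][XB]][[B][XB][XB]][[B][XB][XB]]][[[XB][XB]][[B][XB][XB]][[B][XB][XB]]][[[XB][XB]][[B][XB][XB]][[B][XB][XB]]][[[XB][XB]][[B][XB][XB]][[B][XB][XB]]]


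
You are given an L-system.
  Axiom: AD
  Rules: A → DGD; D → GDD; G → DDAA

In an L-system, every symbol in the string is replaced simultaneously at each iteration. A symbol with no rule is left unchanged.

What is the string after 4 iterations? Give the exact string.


Answer: GDDGDDDGDDGDDDAAGDDGDDDDAAGDDGDDDDAAGDDGDDDDAAGDDGDDGDDDDAAGDDGDDDDAAGDDGDDGDDDGDDGDDDAAGDDGDDDDAAGDDGDDDDAAGDDGDDDDAAGDDGDDGDDDDAAGDDGDDDDAAGDDGDDGDDDGDDGDDDAAGDDGDDDDAAGDDGDDGDDGDDDGDDGDDDAAGDDGDDDDAAGDDGDD

Derivation:
Step 0: AD
Step 1: DGDGDD
Step 2: GDDDDAAGDDDDAAGDDGDD
Step 3: DDAAGDDGDDGDDGDDDGDDGDDDAAGDDGDDGDDGDDDGDDGDDDAAGDDGDDDDAAGDDGDD
Step 4: GDDGDDDGDDGDDDAAGDDGDDDDAAGDDGDDDDAAGDDGDDDDAAGDDGDDGDDDDAAGDDGDDDDAAGDDGDDGDDDGDDGDDDAAGDDGDDDDAAGDDGDDDDAAGDDGDDDDAAGDDGDDGDDDDAAGDDGDDDDAAGDDGDDGDDDGDDGDDDAAGDDGDDDDAAGDDGDDGDDGDDDGDDGDDDAAGDDGDDDDAAGDDGDD


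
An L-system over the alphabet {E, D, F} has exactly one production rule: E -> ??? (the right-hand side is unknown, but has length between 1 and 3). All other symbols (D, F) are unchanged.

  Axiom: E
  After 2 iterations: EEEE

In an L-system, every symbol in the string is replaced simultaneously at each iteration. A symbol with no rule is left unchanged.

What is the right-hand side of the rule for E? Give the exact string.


Answer: EE

Derivation:
Trying E -> EE:
  Step 0: E
  Step 1: EE
  Step 2: EEEE
Matches the given result.
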